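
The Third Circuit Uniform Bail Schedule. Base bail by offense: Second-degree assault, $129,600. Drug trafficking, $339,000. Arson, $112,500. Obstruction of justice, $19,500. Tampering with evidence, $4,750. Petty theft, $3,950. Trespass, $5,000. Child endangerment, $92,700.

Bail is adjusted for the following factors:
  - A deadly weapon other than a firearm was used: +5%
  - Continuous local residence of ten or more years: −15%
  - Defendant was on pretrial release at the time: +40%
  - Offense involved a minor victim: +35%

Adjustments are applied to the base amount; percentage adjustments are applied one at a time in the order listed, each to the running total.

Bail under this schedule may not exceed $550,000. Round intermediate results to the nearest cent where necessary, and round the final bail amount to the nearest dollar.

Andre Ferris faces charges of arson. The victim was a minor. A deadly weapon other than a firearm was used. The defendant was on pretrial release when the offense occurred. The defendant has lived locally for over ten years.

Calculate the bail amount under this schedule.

$189,768

Base amounts from the schedule: arson $112,500.
Single charge. Combined base = $112,500.
A deadly weapon other than a firearm was used (+5%): $112,500 × 1.05 = $118,125.
Continuous local residence of ten or more years (−15%): $118,125 × 0.85 = $100,406.25.
Defendant was on pretrial release at the time (+40%): $100,406.25 × 1.4 = $140,568.75.
Offense involved a minor victim (+35%): $140,568.75 × 1.35 = $189,767.81.
$189,767.81 is within the $550,000 maximum.
Rounded to the nearest dollar: $189,768.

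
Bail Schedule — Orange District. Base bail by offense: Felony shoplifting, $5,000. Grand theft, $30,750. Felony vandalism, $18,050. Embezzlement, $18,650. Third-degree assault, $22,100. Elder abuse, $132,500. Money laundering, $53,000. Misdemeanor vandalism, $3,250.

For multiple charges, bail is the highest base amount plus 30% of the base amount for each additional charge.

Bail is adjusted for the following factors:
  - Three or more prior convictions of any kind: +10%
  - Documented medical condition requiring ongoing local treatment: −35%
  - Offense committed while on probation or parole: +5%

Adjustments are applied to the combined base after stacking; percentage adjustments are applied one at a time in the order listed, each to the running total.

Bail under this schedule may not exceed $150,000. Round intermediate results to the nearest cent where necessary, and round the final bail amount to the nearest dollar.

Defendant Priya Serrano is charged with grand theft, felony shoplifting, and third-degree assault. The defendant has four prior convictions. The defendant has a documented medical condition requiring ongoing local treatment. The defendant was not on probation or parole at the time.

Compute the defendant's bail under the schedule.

Base amounts from the schedule: grand theft $30,750; felony shoplifting $5,000; third-degree assault $22,100.
Stacking rule: highest base plus 30% of each additional charge. Highest is grand theft at $30,750. Additional: $5,000 × 30% = $1,500; $22,100 × 30% = $6,630. Combined base = $30,750 + $8,130 = $38,880.
Three or more prior convictions of any kind (+10%): $38,880 × 1.1 = $42,768.
Documented medical condition requiring ongoing local treatment (−35%): $42,768 × 0.65 = $27,799.20.
$27,799.20 is within the $150,000 maximum.
Rounded to the nearest dollar: $27,799.

$27,799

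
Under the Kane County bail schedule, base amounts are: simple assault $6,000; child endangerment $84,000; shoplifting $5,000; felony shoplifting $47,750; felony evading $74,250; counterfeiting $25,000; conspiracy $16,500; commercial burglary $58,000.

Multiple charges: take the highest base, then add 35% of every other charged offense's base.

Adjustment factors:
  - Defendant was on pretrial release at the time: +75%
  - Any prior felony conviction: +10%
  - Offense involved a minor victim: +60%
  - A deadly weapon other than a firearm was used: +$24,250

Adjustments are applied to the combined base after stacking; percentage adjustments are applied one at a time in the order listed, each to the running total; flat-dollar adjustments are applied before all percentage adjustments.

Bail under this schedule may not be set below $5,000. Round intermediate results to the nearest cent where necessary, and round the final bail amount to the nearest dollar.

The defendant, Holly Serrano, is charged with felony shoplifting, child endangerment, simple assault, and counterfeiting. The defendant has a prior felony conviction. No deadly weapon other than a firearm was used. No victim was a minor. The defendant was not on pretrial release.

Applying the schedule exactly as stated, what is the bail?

Base amounts from the schedule: felony shoplifting $47,750; child endangerment $84,000; simple assault $6,000; counterfeiting $25,000.
Stacking rule: highest base plus 35% of each additional charge. Highest is child endangerment at $84,000. Additional: $47,750 × 35% = $16,712.50; $6,000 × 35% = $2,100; $25,000 × 35% = $8,750. Combined base = $84,000 + $27,562.50 = $111,562.50.
Any prior felony conviction (+10%): $111,562.50 × 1.1 = $122,718.75.
$122,718.75 is at or above the $5,000 minimum.
Rounded to the nearest dollar: $122,719.

$122,719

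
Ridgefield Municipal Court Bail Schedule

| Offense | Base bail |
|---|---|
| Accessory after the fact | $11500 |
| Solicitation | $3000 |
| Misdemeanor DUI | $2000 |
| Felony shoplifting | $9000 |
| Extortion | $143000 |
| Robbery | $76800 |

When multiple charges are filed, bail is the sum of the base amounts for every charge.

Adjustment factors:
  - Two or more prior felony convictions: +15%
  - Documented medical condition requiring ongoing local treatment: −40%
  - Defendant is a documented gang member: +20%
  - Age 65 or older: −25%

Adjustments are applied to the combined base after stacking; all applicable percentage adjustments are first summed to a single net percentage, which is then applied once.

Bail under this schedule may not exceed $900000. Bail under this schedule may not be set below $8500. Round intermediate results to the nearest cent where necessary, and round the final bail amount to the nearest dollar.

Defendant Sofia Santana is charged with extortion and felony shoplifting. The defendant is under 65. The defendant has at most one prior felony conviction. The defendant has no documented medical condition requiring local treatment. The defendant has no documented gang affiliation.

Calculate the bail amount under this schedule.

Base amounts from the schedule: extortion $143000; felony shoplifting $9000.
Stacking rule: sum of all bases. $143000 + $9000 = $152000.
No adjustment factors apply to this defendant.
$152000 is within the $900000 maximum.
$152000 is at or above the $8500 minimum.

$152000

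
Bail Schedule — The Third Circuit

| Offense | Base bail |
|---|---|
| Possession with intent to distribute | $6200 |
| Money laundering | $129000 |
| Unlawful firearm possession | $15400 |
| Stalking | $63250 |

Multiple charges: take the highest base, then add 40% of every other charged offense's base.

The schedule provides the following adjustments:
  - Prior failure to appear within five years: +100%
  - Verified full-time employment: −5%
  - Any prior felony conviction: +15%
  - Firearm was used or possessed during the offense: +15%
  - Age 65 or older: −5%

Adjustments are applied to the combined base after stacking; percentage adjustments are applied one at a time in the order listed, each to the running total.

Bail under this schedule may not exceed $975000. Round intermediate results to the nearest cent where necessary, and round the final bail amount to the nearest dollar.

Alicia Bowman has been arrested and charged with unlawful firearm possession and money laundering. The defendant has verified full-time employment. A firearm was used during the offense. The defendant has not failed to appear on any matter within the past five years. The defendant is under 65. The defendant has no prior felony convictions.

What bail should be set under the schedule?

Base amounts from the schedule: unlawful firearm possession $15400; money laundering $129000.
Stacking rule: highest base plus 40% of each additional charge. Highest is money laundering at $129000. Additional: $15400 × 40% = $6160. Combined base = $129000 + $6160 = $135160.
Verified full-time employment (−5%): $135160 × 0.95 = $128402.
Firearm was used or possessed during the offense (+15%): $128402 × 1.15 = $147662.30.
$147662.30 is within the $975000 maximum.
Rounded to the nearest dollar: $147662.

$147662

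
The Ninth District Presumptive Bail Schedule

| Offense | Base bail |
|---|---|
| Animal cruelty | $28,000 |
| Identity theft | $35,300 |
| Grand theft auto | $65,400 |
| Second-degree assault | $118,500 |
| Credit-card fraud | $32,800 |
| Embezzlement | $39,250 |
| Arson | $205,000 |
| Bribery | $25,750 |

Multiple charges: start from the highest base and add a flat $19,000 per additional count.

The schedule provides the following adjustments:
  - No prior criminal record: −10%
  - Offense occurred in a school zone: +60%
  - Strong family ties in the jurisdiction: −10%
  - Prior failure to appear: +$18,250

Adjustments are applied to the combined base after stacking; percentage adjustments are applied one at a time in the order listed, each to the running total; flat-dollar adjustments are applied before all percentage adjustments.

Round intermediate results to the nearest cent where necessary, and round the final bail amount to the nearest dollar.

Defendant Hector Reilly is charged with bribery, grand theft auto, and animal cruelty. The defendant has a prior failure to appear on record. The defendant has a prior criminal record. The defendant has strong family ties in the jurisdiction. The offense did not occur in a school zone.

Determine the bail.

Base amounts from the schedule: bribery $25,750; grand theft auto $65,400; animal cruelty $28,000.
Stacking rule: highest base plus $19,000 per additional charge. Highest is grand theft auto at $65,400; 2 additional charges → +$38,000. Combined base = $103,400.
Prior failure to appear (+$18,250 flat): $103,400 + $18,250 = $121,650.
Strong family ties in the jurisdiction (−10%): $121,650 × 0.9 = $109,485.

$109,485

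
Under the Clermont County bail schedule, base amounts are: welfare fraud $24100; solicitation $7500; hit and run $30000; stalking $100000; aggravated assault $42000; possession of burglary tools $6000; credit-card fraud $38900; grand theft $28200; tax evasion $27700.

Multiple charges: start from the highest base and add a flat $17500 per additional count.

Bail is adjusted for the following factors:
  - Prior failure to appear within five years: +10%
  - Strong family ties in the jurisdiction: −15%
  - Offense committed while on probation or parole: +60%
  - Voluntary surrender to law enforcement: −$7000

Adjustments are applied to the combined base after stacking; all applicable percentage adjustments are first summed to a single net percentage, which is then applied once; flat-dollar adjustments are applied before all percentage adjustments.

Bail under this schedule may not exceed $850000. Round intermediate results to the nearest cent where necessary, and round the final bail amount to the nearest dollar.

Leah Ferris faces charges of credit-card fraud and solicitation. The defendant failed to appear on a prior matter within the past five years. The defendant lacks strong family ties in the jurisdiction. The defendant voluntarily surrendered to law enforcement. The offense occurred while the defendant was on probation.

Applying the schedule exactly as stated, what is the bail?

Base amounts from the schedule: credit-card fraud $38900; solicitation $7500.
Stacking rule: highest base plus $17500 per additional charge. Highest is credit-card fraud at $38900; 1 additional charge → +$17500. Combined base = $56400.
Voluntary surrender to law enforcement (−$7000 flat): $56400 − $7000 = $49400.
Net percentage adjustment: +10% +60% = +70%. $49400 × 1.7 = $83980.
$83980 is within the $850000 maximum.

$83980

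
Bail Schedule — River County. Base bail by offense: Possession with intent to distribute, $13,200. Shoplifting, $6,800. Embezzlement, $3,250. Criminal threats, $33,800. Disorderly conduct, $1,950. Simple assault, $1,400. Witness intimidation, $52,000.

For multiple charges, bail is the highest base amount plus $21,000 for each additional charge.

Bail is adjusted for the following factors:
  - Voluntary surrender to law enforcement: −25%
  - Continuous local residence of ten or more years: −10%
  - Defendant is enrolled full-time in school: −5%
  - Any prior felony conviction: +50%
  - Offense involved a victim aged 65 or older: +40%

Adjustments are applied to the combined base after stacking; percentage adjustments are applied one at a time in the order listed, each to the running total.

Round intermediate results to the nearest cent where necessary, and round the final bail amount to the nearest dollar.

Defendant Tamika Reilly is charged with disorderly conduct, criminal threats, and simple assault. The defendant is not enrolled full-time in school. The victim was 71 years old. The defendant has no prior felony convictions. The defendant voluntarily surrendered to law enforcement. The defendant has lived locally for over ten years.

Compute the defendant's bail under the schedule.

$71,631

Base amounts from the schedule: disorderly conduct $1,950; criminal threats $33,800; simple assault $1,400.
Stacking rule: highest base plus $21,000 per additional charge. Highest is criminal threats at $33,800; 2 additional charges → +$42,000. Combined base = $75,800.
Voluntary surrender to law enforcement (−25%): $75,800 × 0.75 = $56,850.
Continuous local residence of ten or more years (−10%): $56,850 × 0.9 = $51,165.
Offense involved a victim aged 65 or older (+40%): $51,165 × 1.4 = $71,631.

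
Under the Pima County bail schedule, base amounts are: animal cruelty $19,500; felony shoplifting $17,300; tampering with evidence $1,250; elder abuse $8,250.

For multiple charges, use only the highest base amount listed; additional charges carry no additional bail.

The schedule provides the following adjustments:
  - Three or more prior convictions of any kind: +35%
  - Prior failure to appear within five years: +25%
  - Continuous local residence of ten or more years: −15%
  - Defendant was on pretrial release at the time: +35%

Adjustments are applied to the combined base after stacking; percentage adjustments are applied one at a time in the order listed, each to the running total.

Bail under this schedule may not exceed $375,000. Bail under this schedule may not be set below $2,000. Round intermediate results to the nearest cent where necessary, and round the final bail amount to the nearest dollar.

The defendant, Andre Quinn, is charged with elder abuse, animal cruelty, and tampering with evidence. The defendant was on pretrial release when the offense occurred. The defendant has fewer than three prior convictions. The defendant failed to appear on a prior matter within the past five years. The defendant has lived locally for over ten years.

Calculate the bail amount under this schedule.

$27,970

Base amounts from the schedule: elder abuse $8,250; animal cruelty $19,500; tampering with evidence $1,250.
Stacking rule: use the highest base only. Highest is animal cruelty at $19,500. Combined base = $19,500.
Prior failure to appear within five years (+25%): $19,500 × 1.25 = $24,375.
Continuous local residence of ten or more years (−15%): $24,375 × 0.85 = $20,718.75.
Defendant was on pretrial release at the time (+35%): $20,718.75 × 1.35 = $27,970.31.
$27,970.31 is within the $375,000 maximum.
$27,970.31 is at or above the $2,000 minimum.
Rounded to the nearest dollar: $27,970.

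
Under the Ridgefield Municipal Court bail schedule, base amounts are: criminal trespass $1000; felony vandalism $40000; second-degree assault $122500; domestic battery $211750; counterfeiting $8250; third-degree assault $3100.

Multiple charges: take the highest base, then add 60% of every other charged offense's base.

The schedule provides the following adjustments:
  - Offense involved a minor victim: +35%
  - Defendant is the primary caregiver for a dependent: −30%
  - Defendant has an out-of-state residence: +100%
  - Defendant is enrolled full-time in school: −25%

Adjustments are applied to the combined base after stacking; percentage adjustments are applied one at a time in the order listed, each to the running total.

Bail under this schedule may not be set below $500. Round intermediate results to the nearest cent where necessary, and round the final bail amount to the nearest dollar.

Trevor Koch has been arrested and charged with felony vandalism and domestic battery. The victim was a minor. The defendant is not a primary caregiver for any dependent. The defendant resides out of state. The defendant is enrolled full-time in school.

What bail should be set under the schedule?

$477394

Base amounts from the schedule: felony vandalism $40000; domestic battery $211750.
Stacking rule: highest base plus 60% of each additional charge. Highest is domestic battery at $211750. Additional: $40000 × 60% = $24000. Combined base = $211750 + $24000 = $235750.
Offense involved a minor victim (+35%): $235750 × 1.35 = $318262.50.
Defendant has an out-of-state residence (+100%): $318262.50 × 2 = $636525.
Defendant is enrolled full-time in school (−25%): $636525 × 0.75 = $477393.75.
$477393.75 is at or above the $500 minimum.
Rounded to the nearest dollar: $477394.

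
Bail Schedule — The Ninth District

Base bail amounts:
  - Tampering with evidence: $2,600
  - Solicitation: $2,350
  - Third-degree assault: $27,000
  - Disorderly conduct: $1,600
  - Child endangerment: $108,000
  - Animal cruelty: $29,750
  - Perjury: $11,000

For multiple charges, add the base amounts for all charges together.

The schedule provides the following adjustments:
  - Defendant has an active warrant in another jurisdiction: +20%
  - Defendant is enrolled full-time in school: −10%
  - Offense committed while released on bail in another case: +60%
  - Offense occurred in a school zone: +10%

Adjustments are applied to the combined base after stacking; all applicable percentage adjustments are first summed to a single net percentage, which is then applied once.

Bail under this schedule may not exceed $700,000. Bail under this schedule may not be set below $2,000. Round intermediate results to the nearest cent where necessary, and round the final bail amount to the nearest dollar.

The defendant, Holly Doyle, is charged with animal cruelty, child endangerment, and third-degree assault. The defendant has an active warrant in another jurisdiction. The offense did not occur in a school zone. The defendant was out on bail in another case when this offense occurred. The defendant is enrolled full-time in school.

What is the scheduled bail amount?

Base amounts from the schedule: animal cruelty $29,750; child endangerment $108,000; third-degree assault $27,000.
Stacking rule: sum of all bases. $29,750 + $108,000 + $27,000 = $164,750.
Net percentage adjustment: +20% −10% +60% = +70%. $164,750 × 1.7 = $280,075.
$280,075 is within the $700,000 maximum.
$280,075 is at or above the $2,000 minimum.

$280,075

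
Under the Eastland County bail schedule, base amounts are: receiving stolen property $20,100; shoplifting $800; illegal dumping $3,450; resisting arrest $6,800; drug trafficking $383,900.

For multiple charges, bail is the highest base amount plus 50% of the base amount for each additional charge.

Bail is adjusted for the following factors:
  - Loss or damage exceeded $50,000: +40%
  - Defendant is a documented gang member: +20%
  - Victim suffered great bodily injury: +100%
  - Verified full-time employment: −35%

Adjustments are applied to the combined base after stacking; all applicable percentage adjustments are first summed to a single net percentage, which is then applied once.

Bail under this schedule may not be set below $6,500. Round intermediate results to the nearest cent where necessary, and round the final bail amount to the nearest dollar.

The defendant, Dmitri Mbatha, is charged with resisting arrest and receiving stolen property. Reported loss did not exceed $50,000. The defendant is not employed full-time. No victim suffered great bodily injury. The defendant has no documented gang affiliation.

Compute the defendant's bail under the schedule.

Base amounts from the schedule: resisting arrest $6,800; receiving stolen property $20,100.
Stacking rule: highest base plus 50% of each additional charge. Highest is receiving stolen property at $20,100. Additional: $6,800 × 50% = $3,400. Combined base = $20,100 + $3,400 = $23,500.
No adjustment factors apply to this defendant.
$23,500 is at or above the $6,500 minimum.

$23,500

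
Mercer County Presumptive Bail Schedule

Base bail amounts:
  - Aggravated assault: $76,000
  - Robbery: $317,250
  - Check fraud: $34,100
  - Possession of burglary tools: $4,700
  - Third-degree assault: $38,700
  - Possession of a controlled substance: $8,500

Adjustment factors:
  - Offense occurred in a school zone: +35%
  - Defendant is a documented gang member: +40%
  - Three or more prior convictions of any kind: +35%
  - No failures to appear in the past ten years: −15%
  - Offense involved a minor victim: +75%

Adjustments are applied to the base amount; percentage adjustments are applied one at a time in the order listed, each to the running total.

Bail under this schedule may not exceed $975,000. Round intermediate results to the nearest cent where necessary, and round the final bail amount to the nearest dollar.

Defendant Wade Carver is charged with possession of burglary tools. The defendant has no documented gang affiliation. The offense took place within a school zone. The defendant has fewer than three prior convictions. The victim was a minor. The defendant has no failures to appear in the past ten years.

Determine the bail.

$9,438

Base amounts from the schedule: possession of burglary tools $4,700.
Single charge. Combined base = $4,700.
Offense occurred in a school zone (+35%): $4,700 × 1.35 = $6,345.
No failures to appear in the past ten years (−15%): $6,345 × 0.85 = $5,393.25.
Offense involved a minor victim (+75%): $5,393.25 × 1.75 = $9,438.19.
$9,438.19 is within the $975,000 maximum.
Rounded to the nearest dollar: $9,438.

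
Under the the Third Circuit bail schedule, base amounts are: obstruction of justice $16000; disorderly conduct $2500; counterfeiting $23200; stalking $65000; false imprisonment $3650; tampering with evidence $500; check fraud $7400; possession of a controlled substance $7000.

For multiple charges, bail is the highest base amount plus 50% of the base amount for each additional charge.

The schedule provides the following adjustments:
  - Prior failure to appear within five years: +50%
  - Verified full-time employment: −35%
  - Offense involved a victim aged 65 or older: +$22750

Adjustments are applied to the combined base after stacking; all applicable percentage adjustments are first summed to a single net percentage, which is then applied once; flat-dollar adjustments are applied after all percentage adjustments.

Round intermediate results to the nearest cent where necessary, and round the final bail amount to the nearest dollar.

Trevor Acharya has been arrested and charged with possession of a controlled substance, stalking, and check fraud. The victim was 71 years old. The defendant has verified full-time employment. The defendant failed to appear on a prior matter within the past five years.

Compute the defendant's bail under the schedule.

Base amounts from the schedule: possession of a controlled substance $7000; stalking $65000; check fraud $7400.
Stacking rule: highest base plus 50% of each additional charge. Highest is stalking at $65000. Additional: $7000 × 50% = $3500; $7400 × 50% = $3700. Combined base = $65000 + $7200 = $72200.
Net percentage adjustment: +50% −35% = +15%. $72200 × 1.15 = $83030.
Offense involved a victim aged 65 or older (+$22750 flat): $83030 + $22750 = $105780.

$105780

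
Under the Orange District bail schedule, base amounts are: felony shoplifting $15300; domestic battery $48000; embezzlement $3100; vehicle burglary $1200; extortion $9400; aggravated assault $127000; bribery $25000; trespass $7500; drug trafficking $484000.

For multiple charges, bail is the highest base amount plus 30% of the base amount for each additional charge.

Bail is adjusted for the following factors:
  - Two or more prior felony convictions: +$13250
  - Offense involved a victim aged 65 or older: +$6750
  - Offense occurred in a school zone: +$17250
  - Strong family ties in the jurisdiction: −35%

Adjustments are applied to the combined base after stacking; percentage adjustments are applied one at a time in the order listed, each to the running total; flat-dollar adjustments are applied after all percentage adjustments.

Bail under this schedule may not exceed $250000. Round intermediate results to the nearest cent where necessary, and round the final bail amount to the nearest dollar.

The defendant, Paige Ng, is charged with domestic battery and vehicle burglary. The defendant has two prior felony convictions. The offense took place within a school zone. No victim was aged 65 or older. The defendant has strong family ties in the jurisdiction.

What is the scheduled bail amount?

Base amounts from the schedule: domestic battery $48000; vehicle burglary $1200.
Stacking rule: highest base plus 30% of each additional charge. Highest is domestic battery at $48000. Additional: $1200 × 30% = $360. Combined base = $48000 + $360 = $48360.
Strong family ties in the jurisdiction (−35%): $48360 × 0.65 = $31434.
Two or more prior felony convictions (+$13250 flat): $31434 + $13250 = $44684.
Offense occurred in a school zone (+$17250 flat): $44684 + $17250 = $61934.
$61934 is within the $250000 maximum.

$61934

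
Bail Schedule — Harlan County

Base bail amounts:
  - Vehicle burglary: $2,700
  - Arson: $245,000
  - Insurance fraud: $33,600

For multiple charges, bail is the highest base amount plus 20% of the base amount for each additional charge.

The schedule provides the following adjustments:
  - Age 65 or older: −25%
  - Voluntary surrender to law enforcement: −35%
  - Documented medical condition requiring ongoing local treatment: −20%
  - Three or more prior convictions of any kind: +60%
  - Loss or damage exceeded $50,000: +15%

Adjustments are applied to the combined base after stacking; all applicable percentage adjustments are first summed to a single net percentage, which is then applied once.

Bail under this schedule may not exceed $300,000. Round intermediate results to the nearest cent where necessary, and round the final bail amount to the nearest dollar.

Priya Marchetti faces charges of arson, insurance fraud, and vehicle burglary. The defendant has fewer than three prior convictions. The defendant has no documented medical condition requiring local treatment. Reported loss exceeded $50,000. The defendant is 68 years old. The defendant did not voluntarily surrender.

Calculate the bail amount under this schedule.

$227,034

Base amounts from the schedule: arson $245,000; insurance fraud $33,600; vehicle burglary $2,700.
Stacking rule: highest base plus 20% of each additional charge. Highest is arson at $245,000. Additional: $33,600 × 20% = $6,720; $2,700 × 20% = $540. Combined base = $245,000 + $7,260 = $252,260.
Net percentage adjustment: −25% +15% = −10%. $252,260 × 0.9 = $227,034.
$227,034 is within the $300,000 maximum.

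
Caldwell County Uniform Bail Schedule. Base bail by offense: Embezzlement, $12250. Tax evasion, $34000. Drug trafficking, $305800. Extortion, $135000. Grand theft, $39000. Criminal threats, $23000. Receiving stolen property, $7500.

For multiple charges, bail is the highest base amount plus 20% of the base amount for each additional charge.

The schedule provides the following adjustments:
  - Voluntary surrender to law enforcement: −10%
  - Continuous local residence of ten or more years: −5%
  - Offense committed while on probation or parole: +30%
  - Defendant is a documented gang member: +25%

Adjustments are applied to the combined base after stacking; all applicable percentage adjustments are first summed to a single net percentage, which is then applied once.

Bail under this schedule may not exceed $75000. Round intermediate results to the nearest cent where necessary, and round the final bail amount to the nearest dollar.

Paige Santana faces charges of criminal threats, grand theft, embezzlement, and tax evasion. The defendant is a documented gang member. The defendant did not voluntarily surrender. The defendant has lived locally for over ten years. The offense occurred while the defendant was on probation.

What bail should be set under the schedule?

Base amounts from the schedule: criminal threats $23000; grand theft $39000; embezzlement $12250; tax evasion $34000.
Stacking rule: highest base plus 20% of each additional charge. Highest is grand theft at $39000. Additional: $23000 × 20% = $4600; $12250 × 20% = $2450; $34000 × 20% = $6800. Combined base = $39000 + $13850 = $52850.
Net percentage adjustment: −5% +30% +25% = +50%. $52850 × 1.5 = $79275.
Result $79275 exceeds the maximum of $75000; bail is capped at $75000.

$75000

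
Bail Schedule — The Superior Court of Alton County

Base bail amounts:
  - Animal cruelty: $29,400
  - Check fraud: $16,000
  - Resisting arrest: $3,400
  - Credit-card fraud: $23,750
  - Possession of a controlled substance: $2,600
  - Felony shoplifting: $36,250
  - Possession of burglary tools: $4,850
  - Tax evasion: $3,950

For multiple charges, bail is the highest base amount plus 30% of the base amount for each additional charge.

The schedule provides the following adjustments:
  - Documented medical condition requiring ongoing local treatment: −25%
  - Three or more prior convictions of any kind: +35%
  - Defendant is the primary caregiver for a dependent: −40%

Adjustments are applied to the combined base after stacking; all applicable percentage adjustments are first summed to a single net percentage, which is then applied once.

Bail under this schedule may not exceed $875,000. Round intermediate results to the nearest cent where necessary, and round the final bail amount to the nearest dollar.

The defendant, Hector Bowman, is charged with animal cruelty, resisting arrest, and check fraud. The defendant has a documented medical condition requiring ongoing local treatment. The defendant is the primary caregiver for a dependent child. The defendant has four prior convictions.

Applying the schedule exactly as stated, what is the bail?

Base amounts from the schedule: animal cruelty $29,400; resisting arrest $3,400; check fraud $16,000.
Stacking rule: highest base plus 30% of each additional charge. Highest is animal cruelty at $29,400. Additional: $3,400 × 30% = $1,020; $16,000 × 30% = $4,800. Combined base = $29,400 + $5,820 = $35,220.
Net percentage adjustment: −25% +35% −40% = −30%. $35,220 × 0.7 = $24,654.
$24,654 is within the $875,000 maximum.

$24,654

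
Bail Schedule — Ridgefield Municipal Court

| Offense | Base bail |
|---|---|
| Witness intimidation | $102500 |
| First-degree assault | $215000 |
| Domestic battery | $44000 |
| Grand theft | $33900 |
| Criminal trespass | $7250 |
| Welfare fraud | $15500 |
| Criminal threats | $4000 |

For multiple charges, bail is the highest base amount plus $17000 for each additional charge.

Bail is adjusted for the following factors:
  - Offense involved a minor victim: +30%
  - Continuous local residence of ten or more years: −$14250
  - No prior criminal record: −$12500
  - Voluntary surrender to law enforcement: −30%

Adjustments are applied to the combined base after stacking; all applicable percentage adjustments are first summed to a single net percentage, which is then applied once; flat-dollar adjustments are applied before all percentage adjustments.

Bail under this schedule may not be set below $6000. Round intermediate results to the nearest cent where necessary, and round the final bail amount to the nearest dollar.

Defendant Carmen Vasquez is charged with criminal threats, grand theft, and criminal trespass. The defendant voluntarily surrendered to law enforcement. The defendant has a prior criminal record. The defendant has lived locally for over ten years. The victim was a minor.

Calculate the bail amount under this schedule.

Base amounts from the schedule: criminal threats $4000; grand theft $33900; criminal trespass $7250.
Stacking rule: highest base plus $17000 per additional charge. Highest is grand theft at $33900; 2 additional charges → +$34000. Combined base = $67900.
Continuous local residence of ten or more years (−$14250 flat): $67900 − $14250 = $53650.
Net percentage adjustment: +30% −30% = +0%. $53650 × 1 = $53650.
$53650 is at or above the $6000 minimum.

$53650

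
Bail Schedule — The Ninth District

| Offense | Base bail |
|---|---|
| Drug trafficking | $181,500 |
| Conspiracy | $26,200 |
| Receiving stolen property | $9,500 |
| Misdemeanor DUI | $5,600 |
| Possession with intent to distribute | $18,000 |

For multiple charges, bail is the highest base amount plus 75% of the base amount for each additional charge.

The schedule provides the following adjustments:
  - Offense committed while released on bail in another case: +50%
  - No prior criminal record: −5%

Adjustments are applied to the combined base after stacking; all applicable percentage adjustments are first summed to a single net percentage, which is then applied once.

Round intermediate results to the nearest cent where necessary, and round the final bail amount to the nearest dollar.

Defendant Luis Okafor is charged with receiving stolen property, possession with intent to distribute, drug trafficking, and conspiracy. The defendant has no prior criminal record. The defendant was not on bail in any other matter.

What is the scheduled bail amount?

$210,686

Base amounts from the schedule: receiving stolen property $9,500; possession with intent to distribute $18,000; drug trafficking $181,500; conspiracy $26,200.
Stacking rule: highest base plus 75% of each additional charge. Highest is drug trafficking at $181,500. Additional: $9,500 × 75% = $7,125; $18,000 × 75% = $13,500; $26,200 × 75% = $19,650. Combined base = $181,500 + $40,275 = $221,775.
No prior criminal record (−5%): $221,775 × 0.95 = $210,686.25.
Rounded to the nearest dollar: $210,686.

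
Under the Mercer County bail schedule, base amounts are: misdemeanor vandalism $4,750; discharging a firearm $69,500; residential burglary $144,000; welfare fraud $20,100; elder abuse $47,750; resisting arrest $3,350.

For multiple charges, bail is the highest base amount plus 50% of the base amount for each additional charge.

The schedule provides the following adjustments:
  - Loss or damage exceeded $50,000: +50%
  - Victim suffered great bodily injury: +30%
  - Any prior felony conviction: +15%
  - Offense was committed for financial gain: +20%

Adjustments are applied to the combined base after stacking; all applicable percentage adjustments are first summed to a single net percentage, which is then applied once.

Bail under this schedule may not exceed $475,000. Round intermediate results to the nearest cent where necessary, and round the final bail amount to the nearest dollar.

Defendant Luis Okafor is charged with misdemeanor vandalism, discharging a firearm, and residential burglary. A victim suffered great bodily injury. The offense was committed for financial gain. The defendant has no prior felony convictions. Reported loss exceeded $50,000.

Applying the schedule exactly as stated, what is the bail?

$362,250

Base amounts from the schedule: misdemeanor vandalism $4,750; discharging a firearm $69,500; residential burglary $144,000.
Stacking rule: highest base plus 50% of each additional charge. Highest is residential burglary at $144,000. Additional: $4,750 × 50% = $2,375; $69,500 × 50% = $34,750. Combined base = $144,000 + $37,125 = $181,125.
Net percentage adjustment: +50% +30% +20% = +100%. $181,125 × 2 = $362,250.
$362,250 is within the $475,000 maximum.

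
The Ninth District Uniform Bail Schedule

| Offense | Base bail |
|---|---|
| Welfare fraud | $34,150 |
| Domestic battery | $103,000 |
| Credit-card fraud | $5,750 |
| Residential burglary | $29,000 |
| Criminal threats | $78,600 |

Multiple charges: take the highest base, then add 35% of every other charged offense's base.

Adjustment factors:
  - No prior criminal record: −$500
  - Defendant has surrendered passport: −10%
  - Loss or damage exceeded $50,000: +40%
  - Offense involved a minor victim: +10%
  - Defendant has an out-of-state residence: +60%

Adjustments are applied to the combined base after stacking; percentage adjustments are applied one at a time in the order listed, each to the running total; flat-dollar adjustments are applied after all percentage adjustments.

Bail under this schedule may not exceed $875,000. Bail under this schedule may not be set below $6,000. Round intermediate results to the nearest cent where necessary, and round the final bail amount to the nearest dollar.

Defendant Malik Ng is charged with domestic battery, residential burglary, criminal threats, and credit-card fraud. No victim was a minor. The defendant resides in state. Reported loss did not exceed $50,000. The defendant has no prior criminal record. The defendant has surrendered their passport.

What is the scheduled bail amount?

Base amounts from the schedule: domestic battery $103,000; residential burglary $29,000; criminal threats $78,600; credit-card fraud $5,750.
Stacking rule: highest base plus 35% of each additional charge. Highest is domestic battery at $103,000. Additional: $29,000 × 35% = $10,150; $78,600 × 35% = $27,510; $5,750 × 35% = $2,012.50. Combined base = $103,000 + $39,672.50 = $142,672.50.
Defendant has surrendered passport (−10%): $142,672.50 × 0.9 = $128,405.25.
No prior criminal record (−$500 flat): $128,405.25 − $500 = $127,905.25.
$127,905.25 is within the $875,000 maximum.
$127,905.25 is at or above the $6,000 minimum.
Rounded to the nearest dollar: $127,905.

$127,905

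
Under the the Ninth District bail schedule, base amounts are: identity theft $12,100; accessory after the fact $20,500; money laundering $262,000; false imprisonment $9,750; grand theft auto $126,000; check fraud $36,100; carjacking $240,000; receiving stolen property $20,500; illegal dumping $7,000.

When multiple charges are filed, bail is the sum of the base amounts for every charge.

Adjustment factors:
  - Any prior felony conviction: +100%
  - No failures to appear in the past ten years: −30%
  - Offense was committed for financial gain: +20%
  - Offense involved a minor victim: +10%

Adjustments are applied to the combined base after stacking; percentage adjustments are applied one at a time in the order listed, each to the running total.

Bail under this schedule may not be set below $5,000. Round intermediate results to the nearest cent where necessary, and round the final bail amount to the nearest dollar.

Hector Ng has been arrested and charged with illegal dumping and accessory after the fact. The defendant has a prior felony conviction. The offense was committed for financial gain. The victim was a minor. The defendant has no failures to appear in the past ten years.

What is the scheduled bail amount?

Base amounts from the schedule: illegal dumping $7,000; accessory after the fact $20,500.
Stacking rule: sum of all bases. $7,000 + $20,500 = $27,500.
Any prior felony conviction (+100%): $27,500 × 2 = $55,000.
No failures to appear in the past ten years (−30%): $55,000 × 0.7 = $38,500.
Offense was committed for financial gain (+20%): $38,500 × 1.2 = $46,200.
Offense involved a minor victim (+10%): $46,200 × 1.1 = $50,820.
$50,820 is at or above the $5,000 minimum.

$50,820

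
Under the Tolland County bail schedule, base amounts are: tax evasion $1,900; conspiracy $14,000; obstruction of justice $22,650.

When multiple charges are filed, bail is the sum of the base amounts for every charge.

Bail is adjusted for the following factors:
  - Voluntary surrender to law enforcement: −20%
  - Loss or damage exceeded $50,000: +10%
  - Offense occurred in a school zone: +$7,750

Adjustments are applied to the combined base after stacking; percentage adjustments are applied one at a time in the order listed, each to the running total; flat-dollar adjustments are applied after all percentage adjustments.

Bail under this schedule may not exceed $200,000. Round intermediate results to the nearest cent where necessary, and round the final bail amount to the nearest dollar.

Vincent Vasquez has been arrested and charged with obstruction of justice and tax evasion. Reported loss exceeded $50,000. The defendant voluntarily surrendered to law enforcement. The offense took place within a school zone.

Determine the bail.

$29,354

Base amounts from the schedule: obstruction of justice $22,650; tax evasion $1,900.
Stacking rule: sum of all bases. $22,650 + $1,900 = $24,550.
Voluntary surrender to law enforcement (−20%): $24,550 × 0.8 = $19,640.
Loss or damage exceeded $50,000 (+10%): $19,640 × 1.1 = $21,604.
Offense occurred in a school zone (+$7,750 flat): $21,604 + $7,750 = $29,354.
$29,354 is within the $200,000 maximum.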